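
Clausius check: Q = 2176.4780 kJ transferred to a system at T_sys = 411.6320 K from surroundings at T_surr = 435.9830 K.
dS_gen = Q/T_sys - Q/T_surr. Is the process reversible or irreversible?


dS_sys = 2176.4780/411.6320 = 5.2874 kJ/K
dS_surr = -2176.4780/435.9830 = -4.9921 kJ/K
dS_gen = 5.2874 - 4.9921 = 0.2953 kJ/K (irreversible)

dS_gen = 0.2953 kJ/K, irreversible


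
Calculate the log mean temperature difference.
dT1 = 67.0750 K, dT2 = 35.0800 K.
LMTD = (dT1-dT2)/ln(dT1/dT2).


dT1/dT2 = 1.9121
ln(dT1/dT2) = 0.6482
LMTD = 31.9950 / 0.6482 = 49.3613 K

49.3613 K


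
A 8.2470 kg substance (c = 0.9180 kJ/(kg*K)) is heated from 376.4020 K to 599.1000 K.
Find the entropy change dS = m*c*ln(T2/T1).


T2/T1 = 1.5916
ln(T2/T1) = 0.4648
dS = 8.2470 * 0.9180 * 0.4648 = 3.5187 kJ/K

3.5187 kJ/K


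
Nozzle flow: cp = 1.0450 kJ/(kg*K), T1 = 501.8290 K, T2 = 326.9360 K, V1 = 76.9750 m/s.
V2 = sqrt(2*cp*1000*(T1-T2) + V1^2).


dT = 174.8930 K
2*cp*1000*dT = 365526.3700
V1^2 = 5925.1506
V2 = sqrt(371451.5206) = 609.4682 m/s

609.4682 m/s


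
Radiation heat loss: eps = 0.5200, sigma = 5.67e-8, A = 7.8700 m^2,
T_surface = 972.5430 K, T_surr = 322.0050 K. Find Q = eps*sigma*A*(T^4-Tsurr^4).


T^4 = 8.9461e+11
Tsurr^4 = 1.0751e+10
Q = 0.5200 * 5.67e-8 * 7.8700 * 8.8386e+11 = 205090.5374 W

205090.5374 W


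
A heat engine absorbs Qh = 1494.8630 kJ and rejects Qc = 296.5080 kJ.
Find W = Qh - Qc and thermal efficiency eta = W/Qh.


W = 1494.8630 - 296.5080 = 1198.3550 kJ
eta = 1198.3550 / 1494.8630 = 0.8016 = 80.1649%

W = 1198.3550 kJ, eta = 80.1649%


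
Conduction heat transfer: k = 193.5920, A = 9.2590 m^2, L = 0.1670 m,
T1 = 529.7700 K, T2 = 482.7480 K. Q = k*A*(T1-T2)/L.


dT = 47.0220 K
Q = 193.5920 * 9.2590 * 47.0220 / 0.1670 = 504703.2678 W

504703.2678 W


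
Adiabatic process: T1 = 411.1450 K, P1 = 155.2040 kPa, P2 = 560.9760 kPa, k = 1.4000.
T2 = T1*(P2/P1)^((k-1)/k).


(k-1)/k = 0.2857
(P2/P1)^exp = 1.4436
T2 = 411.1450 * 1.4436 = 593.5201 K

593.5201 K


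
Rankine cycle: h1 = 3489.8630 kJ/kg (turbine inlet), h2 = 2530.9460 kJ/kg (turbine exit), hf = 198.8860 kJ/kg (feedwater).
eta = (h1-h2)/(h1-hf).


W = 958.9170 kJ/kg
Q_in = 3290.9770 kJ/kg
eta = 0.2914 = 29.1378%

eta = 29.1378%


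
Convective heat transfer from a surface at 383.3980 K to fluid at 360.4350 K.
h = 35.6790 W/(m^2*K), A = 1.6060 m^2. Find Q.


dT = 22.9630 K
Q = 35.6790 * 1.6060 * 22.9630 = 1315.7908 W

1315.7908 W


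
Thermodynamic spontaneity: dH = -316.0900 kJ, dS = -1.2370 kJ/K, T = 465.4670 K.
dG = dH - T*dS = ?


T*dS = 465.4670 * -1.2370 = -575.7827 kJ
dG = -316.0900 + 575.7827 = 259.6927 kJ (non-spontaneous)

dG = 259.6927 kJ, non-spontaneous


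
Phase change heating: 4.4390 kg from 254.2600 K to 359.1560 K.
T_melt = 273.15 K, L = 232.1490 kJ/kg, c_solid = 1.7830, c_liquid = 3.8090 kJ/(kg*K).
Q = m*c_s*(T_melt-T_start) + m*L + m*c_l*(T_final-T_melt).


Q1 (sensible, solid) = 4.4390 * 1.7830 * 18.8900 = 149.5094 kJ
Q2 (latent) = 4.4390 * 232.1490 = 1030.5094 kJ
Q3 (sensible, liquid) = 4.4390 * 3.8090 * 86.0060 = 1454.2024 kJ
Q_total = 2634.2212 kJ

2634.2212 kJ


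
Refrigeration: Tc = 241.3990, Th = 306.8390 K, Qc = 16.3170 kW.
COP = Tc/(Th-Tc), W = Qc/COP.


COP = 241.3990 / 65.4400 = 3.6889
W = 16.3170 / 3.6889 = 4.4233 kW

COP = 3.6889, W = 4.4233 kW


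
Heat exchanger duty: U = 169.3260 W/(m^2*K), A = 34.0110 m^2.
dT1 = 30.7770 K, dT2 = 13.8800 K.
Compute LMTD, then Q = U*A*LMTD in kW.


LMTD = 21.2189 K
Q = 169.3260 * 34.0110 * 21.2189 = 122198.4617 W = 122.1985 kW

122.1985 kW


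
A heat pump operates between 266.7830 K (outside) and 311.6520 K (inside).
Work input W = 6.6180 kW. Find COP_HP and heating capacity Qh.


COP = 311.6520 / 44.8690 = 6.9458
Qh = 6.9458 * 6.6180 = 45.9674 kW

COP = 6.9458, Qh = 45.9674 kW


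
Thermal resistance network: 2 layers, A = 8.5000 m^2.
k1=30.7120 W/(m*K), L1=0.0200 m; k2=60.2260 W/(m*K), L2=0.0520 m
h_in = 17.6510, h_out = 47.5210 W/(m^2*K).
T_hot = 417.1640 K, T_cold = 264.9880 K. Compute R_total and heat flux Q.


R_conv_in = 1/(17.6510*8.5000) = 0.0067
R_1 = 0.0200/(30.7120*8.5000) = 7.6613e-05
R_2 = 0.0520/(60.2260*8.5000) = 0.0001
R_conv_out = 1/(47.5210*8.5000) = 0.0025
R_total = 0.0093 K/W
Q = 152.1760 / 0.0093 = 16329.5527 W

R_total = 0.0093 K/W, Q = 16329.5527 W


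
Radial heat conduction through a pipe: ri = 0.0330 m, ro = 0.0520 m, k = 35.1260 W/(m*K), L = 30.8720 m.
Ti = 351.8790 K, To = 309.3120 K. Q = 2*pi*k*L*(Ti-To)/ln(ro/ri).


dT = 42.5670 K
ln(ro/ri) = 0.4547
Q = 2*pi*35.1260*30.8720*42.5670 / 0.4547 = 637803.4837 W

637803.4837 W


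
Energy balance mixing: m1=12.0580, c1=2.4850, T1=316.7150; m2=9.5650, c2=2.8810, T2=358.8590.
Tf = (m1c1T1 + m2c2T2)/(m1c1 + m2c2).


num = 19379.0826
den = 57.5209
Tf = 336.9051 K

336.9051 K


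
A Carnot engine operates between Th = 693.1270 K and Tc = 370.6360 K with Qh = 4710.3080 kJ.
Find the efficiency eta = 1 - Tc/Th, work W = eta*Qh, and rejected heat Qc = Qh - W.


eta = 1 - 370.6360/693.1270 = 0.4653
W = 0.4653 * 4710.3080 = 2191.5636 kJ
Qc = 4710.3080 - 2191.5636 = 2518.7444 kJ

eta = 46.5270%, W = 2191.5636 kJ, Qc = 2518.7444 kJ


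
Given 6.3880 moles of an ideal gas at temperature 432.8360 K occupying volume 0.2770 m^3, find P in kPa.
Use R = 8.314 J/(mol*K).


P = nRT/V = 6.3880 * 8.314 * 432.8360 / 0.2770
= 22987.8472 / 0.2770 = 82988.6182 Pa = 82.9886 kPa

82.9886 kPa


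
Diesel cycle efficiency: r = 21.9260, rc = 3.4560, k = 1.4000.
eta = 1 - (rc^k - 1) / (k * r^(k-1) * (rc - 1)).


r^(k-1) = 3.4386
rc^k = 5.6755
eta = 0.6046 = 60.4554%

60.4554%


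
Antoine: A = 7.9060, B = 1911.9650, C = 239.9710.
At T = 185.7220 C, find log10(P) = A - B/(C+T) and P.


C+T = 425.6930
B/(C+T) = 4.4914
log10(P) = 7.9060 - 4.4914 = 3.4146
P = 10^3.4146 = 2597.6610 mmHg

2597.6610 mmHg


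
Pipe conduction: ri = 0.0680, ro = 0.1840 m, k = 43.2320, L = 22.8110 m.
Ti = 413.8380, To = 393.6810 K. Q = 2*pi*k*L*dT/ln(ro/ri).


dT = 20.1570 K
ln(ro/ri) = 0.9954
Q = 2*pi*43.2320*22.8110*20.1570 / 0.9954 = 125471.6302 W

125471.6302 W


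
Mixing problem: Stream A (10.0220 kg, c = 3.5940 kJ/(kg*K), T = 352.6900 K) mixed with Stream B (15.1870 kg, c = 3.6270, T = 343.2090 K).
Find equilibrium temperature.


num = 31608.6319
den = 91.1023
Tf = 346.9575 K

346.9575 K


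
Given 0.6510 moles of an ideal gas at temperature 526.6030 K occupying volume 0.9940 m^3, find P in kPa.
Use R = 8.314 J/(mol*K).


P = nRT/V = 0.6510 * 8.314 * 526.6030 / 0.9940
= 2850.1934 / 0.9940 = 2867.3978 Pa = 2.8674 kPa

2.8674 kPa


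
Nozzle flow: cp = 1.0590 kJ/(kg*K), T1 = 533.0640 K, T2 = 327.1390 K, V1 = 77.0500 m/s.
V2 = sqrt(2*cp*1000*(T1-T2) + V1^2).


dT = 205.9250 K
2*cp*1000*dT = 436149.1500
V1^2 = 5936.7025
V2 = sqrt(442085.8525) = 664.8954 m/s

664.8954 m/s


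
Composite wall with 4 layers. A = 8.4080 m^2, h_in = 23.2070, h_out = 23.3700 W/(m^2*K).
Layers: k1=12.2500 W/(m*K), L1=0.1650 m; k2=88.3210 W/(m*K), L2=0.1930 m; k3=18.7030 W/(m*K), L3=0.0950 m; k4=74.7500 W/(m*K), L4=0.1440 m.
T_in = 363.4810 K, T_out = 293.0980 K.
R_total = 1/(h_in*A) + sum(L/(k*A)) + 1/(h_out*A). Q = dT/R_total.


R_conv_in = 1/(23.2070*8.4080) = 0.0051
R_1 = 0.1650/(12.2500*8.4080) = 0.0016
R_2 = 0.1930/(88.3210*8.4080) = 0.0003
R_3 = 0.0950/(18.7030*8.4080) = 0.0006
R_4 = 0.1440/(74.7500*8.4080) = 0.0002
R_conv_out = 1/(23.3700*8.4080) = 0.0051
R_total = 0.0129 K/W
Q = 70.3830 / 0.0129 = 5452.1474 W

R_total = 0.0129 K/W, Q = 5452.1474 W


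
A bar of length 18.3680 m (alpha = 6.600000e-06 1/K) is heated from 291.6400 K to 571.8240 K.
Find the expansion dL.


dT = 280.1840 K
dL = 6.600000e-06 * 18.3680 * 280.1840 = 0.033966 m
L_final = 18.401966 m

dL = 0.033966 m


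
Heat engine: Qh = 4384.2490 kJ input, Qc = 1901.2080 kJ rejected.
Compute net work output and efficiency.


W = 4384.2490 - 1901.2080 = 2483.0410 kJ
eta = 2483.0410 / 4384.2490 = 0.5664 = 56.6355%

W = 2483.0410 kJ, eta = 56.6355%


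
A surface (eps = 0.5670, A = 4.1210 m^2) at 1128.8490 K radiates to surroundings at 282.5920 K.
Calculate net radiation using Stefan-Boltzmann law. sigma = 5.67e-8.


T^4 = 1.6238e+12
Tsurr^4 = 6.3773e+09
Q = 0.5670 * 5.67e-8 * 4.1210 * 1.6175e+12 = 214290.6254 W

214290.6254 W


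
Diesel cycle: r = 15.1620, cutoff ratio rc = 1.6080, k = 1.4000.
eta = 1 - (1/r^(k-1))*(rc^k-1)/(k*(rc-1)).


r^(k-1) = 2.9669
rc^k = 1.9445
eta = 0.6260 = 62.6017%

62.6017%


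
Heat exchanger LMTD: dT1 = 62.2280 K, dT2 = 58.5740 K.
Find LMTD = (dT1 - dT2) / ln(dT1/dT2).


dT1/dT2 = 1.0624
ln(dT1/dT2) = 0.0605
LMTD = 3.6540 / 0.0605 = 60.3826 K

60.3826 K


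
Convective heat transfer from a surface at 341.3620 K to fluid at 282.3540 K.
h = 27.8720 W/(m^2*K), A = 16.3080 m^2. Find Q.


dT = 59.0080 K
Q = 27.8720 * 16.3080 * 59.0080 = 26821.2943 W

26821.2943 W


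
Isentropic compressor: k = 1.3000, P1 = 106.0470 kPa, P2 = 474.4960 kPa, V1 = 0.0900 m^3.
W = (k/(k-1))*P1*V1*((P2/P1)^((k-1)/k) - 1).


(k-1)/k = 0.2308
(P2/P1)^exp = 1.4131
W = 4.3333 * 106.0470 * 0.0900 * (1.4131 - 1) = 17.0847 kJ

17.0847 kJ


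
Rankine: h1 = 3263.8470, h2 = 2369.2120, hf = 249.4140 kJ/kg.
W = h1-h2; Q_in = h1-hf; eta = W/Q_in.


W = 894.6350 kJ/kg
Q_in = 3014.4330 kJ/kg
eta = 0.2968 = 29.6784%

eta = 29.6784%


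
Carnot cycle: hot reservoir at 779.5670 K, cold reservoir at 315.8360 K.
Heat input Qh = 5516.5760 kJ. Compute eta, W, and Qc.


eta = 1 - 315.8360/779.5670 = 0.5949
W = 0.5949 * 5516.5760 = 3281.5746 kJ
Qc = 5516.5760 - 3281.5746 = 2235.0014 kJ

eta = 59.4857%, W = 3281.5746 kJ, Qc = 2235.0014 kJ


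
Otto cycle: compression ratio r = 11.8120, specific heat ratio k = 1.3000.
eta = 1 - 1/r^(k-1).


r^(k-1) = 2.0975
eta = 1 - 1/2.0975 = 0.5232 = 52.3237%

52.3237%


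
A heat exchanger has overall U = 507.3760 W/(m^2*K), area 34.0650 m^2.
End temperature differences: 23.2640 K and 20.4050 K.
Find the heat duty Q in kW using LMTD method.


LMTD = 21.8033 K
Q = 507.3760 * 34.0650 * 21.8033 = 376842.5248 W = 376.8425 kW

376.8425 kW


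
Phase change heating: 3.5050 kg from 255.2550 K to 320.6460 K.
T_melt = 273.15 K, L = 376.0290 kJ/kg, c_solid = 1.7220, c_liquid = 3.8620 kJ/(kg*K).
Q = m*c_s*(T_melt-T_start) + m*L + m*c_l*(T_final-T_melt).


Q1 (sensible, solid) = 3.5050 * 1.7220 * 17.8950 = 108.0072 kJ
Q2 (latent) = 3.5050 * 376.0290 = 1317.9816 kJ
Q3 (sensible, liquid) = 3.5050 * 3.8620 * 47.4960 = 642.9206 kJ
Q_total = 2068.9095 kJ

2068.9095 kJ


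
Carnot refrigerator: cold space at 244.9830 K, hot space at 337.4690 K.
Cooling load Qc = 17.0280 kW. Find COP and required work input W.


COP = 244.9830 / 92.4860 = 2.6489
W = 17.0280 / 2.6489 = 6.4284 kW

COP = 2.6489, W = 6.4284 kW


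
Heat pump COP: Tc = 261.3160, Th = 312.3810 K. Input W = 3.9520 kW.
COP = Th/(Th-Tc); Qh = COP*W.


COP = 312.3810 / 51.0650 = 6.1173
Qh = 6.1173 * 3.9520 = 24.1757 kW

COP = 6.1173, Qh = 24.1757 kW


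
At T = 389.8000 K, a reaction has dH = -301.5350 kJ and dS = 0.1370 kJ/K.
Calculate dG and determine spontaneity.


T*dS = 389.8000 * 0.1370 = 53.4026 kJ
dG = -301.5350 - 53.4026 = -354.9376 kJ (spontaneous)

dG = -354.9376 kJ, spontaneous


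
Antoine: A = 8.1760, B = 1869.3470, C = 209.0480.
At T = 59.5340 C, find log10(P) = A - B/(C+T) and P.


C+T = 268.5820
B/(C+T) = 6.9601
log10(P) = 8.1760 - 6.9601 = 1.2159
P = 10^1.2159 = 16.4414 mmHg

16.4414 mmHg


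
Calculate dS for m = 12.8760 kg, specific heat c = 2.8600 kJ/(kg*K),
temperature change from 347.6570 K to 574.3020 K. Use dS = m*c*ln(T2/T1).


T2/T1 = 1.6519
ln(T2/T1) = 0.5019
dS = 12.8760 * 2.8600 * 0.5019 = 18.4841 kJ/K

18.4841 kJ/K


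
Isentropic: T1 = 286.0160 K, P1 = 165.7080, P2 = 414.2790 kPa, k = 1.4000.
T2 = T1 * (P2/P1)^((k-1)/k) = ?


(k-1)/k = 0.2857
(P2/P1)^exp = 1.2993
T2 = 286.0160 * 1.2993 = 371.6124 K

371.6124 K


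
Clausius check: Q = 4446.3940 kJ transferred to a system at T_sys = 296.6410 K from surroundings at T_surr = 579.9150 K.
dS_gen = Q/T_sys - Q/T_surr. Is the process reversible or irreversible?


dS_sys = 4446.3940/296.6410 = 14.9891 kJ/K
dS_surr = -4446.3940/579.9150 = -7.6673 kJ/K
dS_gen = 14.9891 - 7.6673 = 7.3218 kJ/K (irreversible)

dS_gen = 7.3218 kJ/K, irreversible


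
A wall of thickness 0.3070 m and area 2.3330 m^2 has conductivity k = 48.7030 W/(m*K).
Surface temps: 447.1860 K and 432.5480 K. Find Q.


dT = 14.6380 K
Q = 48.7030 * 2.3330 * 14.6380 / 0.3070 = 5417.6859 W

5417.6859 W


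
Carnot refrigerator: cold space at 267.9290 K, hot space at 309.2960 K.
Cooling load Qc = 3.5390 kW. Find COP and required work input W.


COP = 267.9290 / 41.3670 = 6.4769
W = 3.5390 / 6.4769 = 0.5464 kW

COP = 6.4769, W = 0.5464 kW


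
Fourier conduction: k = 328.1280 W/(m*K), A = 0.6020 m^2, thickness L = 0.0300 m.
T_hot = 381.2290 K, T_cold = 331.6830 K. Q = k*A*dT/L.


dT = 49.5460 K
Q = 328.1280 * 0.6020 * 49.5460 / 0.0300 = 326232.4264 W

326232.4264 W


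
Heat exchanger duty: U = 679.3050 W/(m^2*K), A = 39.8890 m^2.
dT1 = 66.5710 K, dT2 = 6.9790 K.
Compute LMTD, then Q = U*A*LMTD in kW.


LMTD = 26.4223 K
Q = 679.3050 * 39.8890 * 26.4223 = 715961.0421 W = 715.9610 kW

715.9610 kW


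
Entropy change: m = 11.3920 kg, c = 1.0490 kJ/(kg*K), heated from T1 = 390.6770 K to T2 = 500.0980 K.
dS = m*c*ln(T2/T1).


T2/T1 = 1.2801
ln(T2/T1) = 0.2469
dS = 11.3920 * 1.0490 * 0.2469 = 2.9508 kJ/K

2.9508 kJ/K


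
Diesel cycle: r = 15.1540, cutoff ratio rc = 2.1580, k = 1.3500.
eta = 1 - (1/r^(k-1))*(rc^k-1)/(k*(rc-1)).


r^(k-1) = 2.5893
rc^k = 2.8247
eta = 0.5492 = 54.9225%

54.9225%


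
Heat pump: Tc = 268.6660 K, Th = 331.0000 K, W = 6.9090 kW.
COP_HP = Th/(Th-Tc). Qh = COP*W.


COP = 331.0000 / 62.3340 = 5.3101
Qh = 5.3101 * 6.9090 = 36.6875 kW

COP = 5.3101, Qh = 36.6875 kW


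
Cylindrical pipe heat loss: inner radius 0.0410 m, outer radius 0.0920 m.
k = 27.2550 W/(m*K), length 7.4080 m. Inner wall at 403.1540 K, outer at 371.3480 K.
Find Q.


dT = 31.8060 K
ln(ro/ri) = 0.8082
Q = 2*pi*27.2550*7.4080*31.8060 / 0.8082 = 49923.8840 W

49923.8840 W


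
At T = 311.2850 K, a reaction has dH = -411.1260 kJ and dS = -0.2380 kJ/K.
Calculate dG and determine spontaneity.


T*dS = 311.2850 * -0.2380 = -74.0858 kJ
dG = -411.1260 + 74.0858 = -337.0402 kJ (spontaneous)

dG = -337.0402 kJ, spontaneous


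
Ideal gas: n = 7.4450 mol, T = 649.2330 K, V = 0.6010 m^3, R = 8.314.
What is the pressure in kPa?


P = nRT/V = 7.4450 * 8.314 * 649.2330 / 0.6010
= 40186.0489 / 0.6010 = 66865.3061 Pa = 66.8653 kPa

66.8653 kPa


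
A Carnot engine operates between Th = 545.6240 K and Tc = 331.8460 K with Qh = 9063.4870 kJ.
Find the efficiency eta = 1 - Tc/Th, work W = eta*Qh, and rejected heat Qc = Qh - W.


eta = 1 - 331.8460/545.6240 = 0.3918
W = 0.3918 * 9063.4870 = 3551.1160 kJ
Qc = 9063.4870 - 3551.1160 = 5512.3710 kJ

eta = 39.1805%, W = 3551.1160 kJ, Qc = 5512.3710 kJ


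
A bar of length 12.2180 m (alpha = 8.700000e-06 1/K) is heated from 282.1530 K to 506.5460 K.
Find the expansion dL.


dT = 224.3930 K
dL = 8.700000e-06 * 12.2180 * 224.3930 = 0.023852 m
L_final = 12.241852 m

dL = 0.023852 m


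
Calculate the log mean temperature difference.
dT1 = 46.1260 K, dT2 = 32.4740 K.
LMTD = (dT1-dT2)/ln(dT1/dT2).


dT1/dT2 = 1.4204
ln(dT1/dT2) = 0.3509
LMTD = 13.6520 / 0.3509 = 38.9016 K

38.9016 K


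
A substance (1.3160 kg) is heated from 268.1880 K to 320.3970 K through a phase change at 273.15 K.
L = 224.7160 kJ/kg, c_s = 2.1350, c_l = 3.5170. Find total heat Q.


Q1 (sensible, solid) = 1.3160 * 2.1350 * 4.9620 = 13.9415 kJ
Q2 (latent) = 1.3160 * 224.7160 = 295.7263 kJ
Q3 (sensible, liquid) = 1.3160 * 3.5170 * 47.2470 = 218.6767 kJ
Q_total = 528.3445 kJ

528.3445 kJ


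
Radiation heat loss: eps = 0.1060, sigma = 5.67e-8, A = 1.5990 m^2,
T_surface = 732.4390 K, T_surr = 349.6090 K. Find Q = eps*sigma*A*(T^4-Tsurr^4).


T^4 = 2.8780e+11
Tsurr^4 = 1.4939e+10
Q = 0.1060 * 5.67e-8 * 1.5990 * 2.7286e+11 = 2622.2443 W

2622.2443 W


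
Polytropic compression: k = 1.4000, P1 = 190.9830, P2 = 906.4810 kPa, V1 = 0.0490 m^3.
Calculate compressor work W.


(k-1)/k = 0.2857
(P2/P1)^exp = 1.5604
W = 3.5000 * 190.9830 * 0.0490 * (1.5604 - 1) = 18.3564 kJ

18.3564 kJ


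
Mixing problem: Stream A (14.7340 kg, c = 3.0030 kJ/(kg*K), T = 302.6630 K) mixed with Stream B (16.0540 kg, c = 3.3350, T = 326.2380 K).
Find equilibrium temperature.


num = 30858.5001
den = 97.7863
Tf = 315.5708 K

315.5708 K


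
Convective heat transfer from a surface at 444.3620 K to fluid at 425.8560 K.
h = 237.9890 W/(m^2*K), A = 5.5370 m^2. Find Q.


dT = 18.5060 K
Q = 237.9890 * 5.5370 * 18.5060 = 24386.1907 W

24386.1907 W


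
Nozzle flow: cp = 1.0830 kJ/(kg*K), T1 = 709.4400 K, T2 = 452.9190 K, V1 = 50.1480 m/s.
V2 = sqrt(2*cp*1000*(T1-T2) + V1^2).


dT = 256.5210 K
2*cp*1000*dT = 555624.4860
V1^2 = 2514.8219
V2 = sqrt(558139.3079) = 747.0872 m/s

747.0872 m/s


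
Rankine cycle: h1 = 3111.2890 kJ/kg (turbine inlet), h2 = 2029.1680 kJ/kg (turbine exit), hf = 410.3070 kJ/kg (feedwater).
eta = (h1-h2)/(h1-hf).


W = 1082.1210 kJ/kg
Q_in = 2700.9820 kJ/kg
eta = 0.4006 = 40.0640%

eta = 40.0640%


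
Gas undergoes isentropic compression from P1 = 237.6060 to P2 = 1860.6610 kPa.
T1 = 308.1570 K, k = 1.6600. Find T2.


(k-1)/k = 0.3976
(P2/P1)^exp = 2.2666
T2 = 308.1570 * 2.2666 = 698.4611 K

698.4611 K


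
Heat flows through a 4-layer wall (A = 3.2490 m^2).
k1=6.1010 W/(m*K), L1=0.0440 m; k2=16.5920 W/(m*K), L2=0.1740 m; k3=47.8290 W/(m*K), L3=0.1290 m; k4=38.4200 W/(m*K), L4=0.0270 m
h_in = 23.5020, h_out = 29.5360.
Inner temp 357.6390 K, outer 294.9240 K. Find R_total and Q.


R_conv_in = 1/(23.5020*3.2490) = 0.0131
R_1 = 0.0440/(6.1010*3.2490) = 0.0022
R_2 = 0.1740/(16.5920*3.2490) = 0.0032
R_3 = 0.1290/(47.8290*3.2490) = 0.0008
R_4 = 0.0270/(38.4200*3.2490) = 0.0002
R_conv_out = 1/(29.5360*3.2490) = 0.0104
R_total = 0.0300 K/W
Q = 62.7150 / 0.0300 = 2089.7423 W

R_total = 0.0300 K/W, Q = 2089.7423 W


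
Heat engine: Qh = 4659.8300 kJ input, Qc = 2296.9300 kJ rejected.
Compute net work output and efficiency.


W = 4659.8300 - 2296.9300 = 2362.9000 kJ
eta = 2362.9000 / 4659.8300 = 0.5071 = 50.7079%

W = 2362.9000 kJ, eta = 50.7079%


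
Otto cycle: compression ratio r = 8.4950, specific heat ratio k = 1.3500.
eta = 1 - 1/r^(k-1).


r^(k-1) = 2.1145
eta = 1 - 1/2.1145 = 0.5271 = 52.7074%

52.7074%


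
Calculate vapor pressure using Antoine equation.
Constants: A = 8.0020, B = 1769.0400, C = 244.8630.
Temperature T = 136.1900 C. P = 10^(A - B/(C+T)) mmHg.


C+T = 381.0530
B/(C+T) = 4.6425
log10(P) = 8.0020 - 4.6425 = 3.3595
P = 10^3.3595 = 2288.2117 mmHg

2288.2117 mmHg


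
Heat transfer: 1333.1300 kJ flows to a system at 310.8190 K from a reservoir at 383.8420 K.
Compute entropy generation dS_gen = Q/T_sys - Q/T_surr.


dS_sys = 1333.1300/310.8190 = 4.2891 kJ/K
dS_surr = -1333.1300/383.8420 = -3.4731 kJ/K
dS_gen = 4.2891 - 3.4731 = 0.8160 kJ/K (irreversible)

dS_gen = 0.8160 kJ/K, irreversible


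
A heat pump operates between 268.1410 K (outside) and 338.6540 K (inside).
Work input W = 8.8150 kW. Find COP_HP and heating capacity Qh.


COP = 338.6540 / 70.5130 = 4.8027
Qh = 4.8027 * 8.8150 = 42.3360 kW

COP = 4.8027, Qh = 42.3360 kW


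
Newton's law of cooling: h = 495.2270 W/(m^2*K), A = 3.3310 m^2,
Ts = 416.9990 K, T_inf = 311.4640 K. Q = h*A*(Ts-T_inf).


dT = 105.5350 K
Q = 495.2270 * 3.3310 * 105.5350 = 174090.6560 W

174090.6560 W


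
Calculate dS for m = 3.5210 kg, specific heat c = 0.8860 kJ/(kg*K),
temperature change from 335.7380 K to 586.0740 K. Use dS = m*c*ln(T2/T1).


T2/T1 = 1.7456
ln(T2/T1) = 0.5571
dS = 3.5210 * 0.8860 * 0.5571 = 1.7380 kJ/K

1.7380 kJ/K


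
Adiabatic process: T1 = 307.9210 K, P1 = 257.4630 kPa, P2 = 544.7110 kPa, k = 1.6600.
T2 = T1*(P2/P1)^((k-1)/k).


(k-1)/k = 0.3976
(P2/P1)^exp = 1.3471
T2 = 307.9210 * 1.3471 = 414.7970 K

414.7970 K


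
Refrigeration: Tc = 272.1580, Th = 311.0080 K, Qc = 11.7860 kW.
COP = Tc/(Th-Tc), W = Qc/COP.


COP = 272.1580 / 38.8500 = 7.0054
W = 11.7860 / 7.0054 = 1.6824 kW

COP = 7.0054, W = 1.6824 kW


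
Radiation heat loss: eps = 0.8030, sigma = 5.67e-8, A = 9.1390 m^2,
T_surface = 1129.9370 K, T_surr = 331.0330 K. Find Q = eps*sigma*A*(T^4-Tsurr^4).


T^4 = 1.6301e+12
Tsurr^4 = 1.2008e+10
Q = 0.8030 * 5.67e-8 * 9.1390 * 1.6181e+12 = 673291.4149 W

673291.4149 W


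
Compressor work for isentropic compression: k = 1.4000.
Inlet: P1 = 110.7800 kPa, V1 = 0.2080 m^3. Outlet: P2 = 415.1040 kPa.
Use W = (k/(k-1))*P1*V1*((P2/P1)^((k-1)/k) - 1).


(k-1)/k = 0.2857
(P2/P1)^exp = 1.4585
W = 3.5000 * 110.7800 * 0.2080 * (1.4585 - 1) = 36.9788 kJ

36.9788 kJ


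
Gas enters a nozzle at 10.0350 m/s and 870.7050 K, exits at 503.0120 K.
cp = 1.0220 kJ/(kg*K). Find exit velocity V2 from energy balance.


dT = 367.6930 K
2*cp*1000*dT = 751564.4920
V1^2 = 100.7012
V2 = sqrt(751665.1932) = 866.9863 m/s

866.9863 m/s


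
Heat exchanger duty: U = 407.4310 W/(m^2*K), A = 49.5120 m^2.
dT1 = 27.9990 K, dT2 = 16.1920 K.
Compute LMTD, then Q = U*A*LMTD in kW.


LMTD = 21.5593 K
Q = 407.4310 * 49.5120 * 21.5593 = 434910.4265 W = 434.9104 kW

434.9104 kW


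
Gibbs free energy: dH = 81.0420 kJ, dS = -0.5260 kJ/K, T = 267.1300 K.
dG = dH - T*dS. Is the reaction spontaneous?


T*dS = 267.1300 * -0.5260 = -140.5104 kJ
dG = 81.0420 + 140.5104 = 221.5524 kJ (non-spontaneous)

dG = 221.5524 kJ, non-spontaneous


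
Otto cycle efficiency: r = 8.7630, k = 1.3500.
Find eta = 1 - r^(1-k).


r^(k-1) = 2.1376
eta = 1 - 1/2.1376 = 0.5322 = 53.2188%

53.2188%


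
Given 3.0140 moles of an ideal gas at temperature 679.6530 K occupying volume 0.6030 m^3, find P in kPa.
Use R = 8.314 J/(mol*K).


P = nRT/V = 3.0140 * 8.314 * 679.6530 / 0.6030
= 17031.0140 / 0.6030 = 28243.8043 Pa = 28.2438 kPa

28.2438 kPa


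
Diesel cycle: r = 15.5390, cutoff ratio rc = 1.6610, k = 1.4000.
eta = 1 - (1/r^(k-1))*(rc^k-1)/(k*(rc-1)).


r^(k-1) = 2.9962
rc^k = 2.0348
eta = 0.6268 = 62.6793%

62.6793%


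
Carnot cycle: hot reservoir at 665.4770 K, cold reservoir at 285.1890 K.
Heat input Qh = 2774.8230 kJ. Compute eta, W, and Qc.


eta = 1 - 285.1890/665.4770 = 0.5715
W = 0.5715 * 2774.8230 = 1585.6775 kJ
Qc = 2774.8230 - 1585.6775 = 1189.1455 kJ

eta = 57.1452%, W = 1585.6775 kJ, Qc = 1189.1455 kJ


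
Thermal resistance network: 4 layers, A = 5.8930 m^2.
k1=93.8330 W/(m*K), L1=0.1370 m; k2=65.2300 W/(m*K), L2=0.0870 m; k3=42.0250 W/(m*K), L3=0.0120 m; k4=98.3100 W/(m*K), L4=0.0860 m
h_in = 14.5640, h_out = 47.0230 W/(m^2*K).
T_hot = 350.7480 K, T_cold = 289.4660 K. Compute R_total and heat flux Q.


R_conv_in = 1/(14.5640*5.8930) = 0.0117
R_1 = 0.1370/(93.8330*5.8930) = 0.0002
R_2 = 0.0870/(65.2300*5.8930) = 0.0002
R_3 = 0.0120/(42.0250*5.8930) = 4.8455e-05
R_4 = 0.0860/(98.3100*5.8930) = 0.0001
R_conv_out = 1/(47.0230*5.8930) = 0.0036
R_total = 0.0159 K/W
Q = 61.2820 / 0.0159 = 3846.6577 W

R_total = 0.0159 K/W, Q = 3846.6577 W


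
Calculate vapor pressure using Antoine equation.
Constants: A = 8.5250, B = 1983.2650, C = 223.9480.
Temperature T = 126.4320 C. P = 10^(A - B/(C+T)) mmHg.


C+T = 350.3800
B/(C+T) = 5.6603
log10(P) = 8.5250 - 5.6603 = 2.8647
P = 10^2.8647 = 732.2748 mmHg

732.2748 mmHg


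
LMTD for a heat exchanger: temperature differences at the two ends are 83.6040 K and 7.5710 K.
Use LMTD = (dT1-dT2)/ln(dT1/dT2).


dT1/dT2 = 11.0427
ln(dT1/dT2) = 2.4018
LMTD = 76.0330 / 2.4018 = 31.6571 K

31.6571 K


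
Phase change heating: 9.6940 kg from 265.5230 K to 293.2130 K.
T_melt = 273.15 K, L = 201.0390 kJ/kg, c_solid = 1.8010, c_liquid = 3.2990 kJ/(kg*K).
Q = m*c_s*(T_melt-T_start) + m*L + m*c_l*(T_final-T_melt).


Q1 (sensible, solid) = 9.6940 * 1.8010 * 7.6270 = 133.1590 kJ
Q2 (latent) = 9.6940 * 201.0390 = 1948.8721 kJ
Q3 (sensible, liquid) = 9.6940 * 3.2990 * 20.0630 = 641.6249 kJ
Q_total = 2723.6559 kJ

2723.6559 kJ


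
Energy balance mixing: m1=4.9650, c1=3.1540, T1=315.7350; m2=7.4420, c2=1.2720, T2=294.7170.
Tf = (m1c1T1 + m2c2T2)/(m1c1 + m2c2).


num = 7734.1441
den = 25.1258
Tf = 307.8164 K

307.8164 K


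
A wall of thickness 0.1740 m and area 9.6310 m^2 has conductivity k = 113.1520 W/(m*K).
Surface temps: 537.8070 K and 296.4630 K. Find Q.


dT = 241.3440 K
Q = 113.1520 * 9.6310 * 241.3440 / 0.1740 = 1511544.2851 W

1511544.2851 W


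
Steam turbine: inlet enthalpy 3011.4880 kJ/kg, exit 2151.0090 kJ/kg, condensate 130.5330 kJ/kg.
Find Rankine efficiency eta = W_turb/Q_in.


W = 860.4790 kJ/kg
Q_in = 2880.9550 kJ/kg
eta = 0.2987 = 29.8678%

eta = 29.8678%


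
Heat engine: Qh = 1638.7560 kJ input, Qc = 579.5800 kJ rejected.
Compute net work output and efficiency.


W = 1638.7560 - 579.5800 = 1059.1760 kJ
eta = 1059.1760 / 1638.7560 = 0.6463 = 64.6329%

W = 1059.1760 kJ, eta = 64.6329%


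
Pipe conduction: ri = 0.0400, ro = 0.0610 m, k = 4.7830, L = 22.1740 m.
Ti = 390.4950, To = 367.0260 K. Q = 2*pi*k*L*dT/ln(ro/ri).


dT = 23.4690 K
ln(ro/ri) = 0.4220
Q = 2*pi*4.7830*22.1740*23.4690 / 0.4220 = 37060.5772 W

37060.5772 W


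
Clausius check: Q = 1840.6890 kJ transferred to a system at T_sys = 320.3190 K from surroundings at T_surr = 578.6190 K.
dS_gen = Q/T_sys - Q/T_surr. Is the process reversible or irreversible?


dS_sys = 1840.6890/320.3190 = 5.7464 kJ/K
dS_surr = -1840.6890/578.6190 = -3.1812 kJ/K
dS_gen = 5.7464 - 3.1812 = 2.5652 kJ/K (irreversible)

dS_gen = 2.5652 kJ/K, irreversible


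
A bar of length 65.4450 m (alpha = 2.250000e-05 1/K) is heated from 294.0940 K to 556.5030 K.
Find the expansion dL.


dT = 262.4090 K
dL = 2.250000e-05 * 65.4450 * 262.4090 = 0.386401 m
L_final = 65.831401 m

dL = 0.386401 m


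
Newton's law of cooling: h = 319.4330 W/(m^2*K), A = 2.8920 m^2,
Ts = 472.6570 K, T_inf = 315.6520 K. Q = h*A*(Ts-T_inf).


dT = 157.0050 K
Q = 319.4330 * 2.8920 * 157.0050 = 145041.2561 W

145041.2561 W


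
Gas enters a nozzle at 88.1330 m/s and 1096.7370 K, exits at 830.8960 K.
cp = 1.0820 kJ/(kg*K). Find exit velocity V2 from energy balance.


dT = 265.8410 K
2*cp*1000*dT = 575279.9240
V1^2 = 7767.4257
V2 = sqrt(583047.3497) = 763.5754 m/s

763.5754 m/s


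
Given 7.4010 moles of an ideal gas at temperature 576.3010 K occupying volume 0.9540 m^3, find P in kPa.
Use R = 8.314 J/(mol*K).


P = nRT/V = 7.4010 * 8.314 * 576.3010 / 0.9540
= 35460.9036 / 0.9540 = 37170.7585 Pa = 37.1708 kPa

37.1708 kPa


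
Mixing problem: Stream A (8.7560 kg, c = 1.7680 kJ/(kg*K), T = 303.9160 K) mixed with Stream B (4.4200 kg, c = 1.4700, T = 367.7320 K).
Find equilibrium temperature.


num = 7094.1064
den = 21.9780
Tf = 322.7820 K

322.7820 K


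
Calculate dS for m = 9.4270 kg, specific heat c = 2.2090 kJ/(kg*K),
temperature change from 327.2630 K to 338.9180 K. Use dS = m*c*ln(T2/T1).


T2/T1 = 1.0356
ln(T2/T1) = 0.0350
dS = 9.4270 * 2.2090 * 0.0350 = 0.7287 kJ/K

0.7287 kJ/K


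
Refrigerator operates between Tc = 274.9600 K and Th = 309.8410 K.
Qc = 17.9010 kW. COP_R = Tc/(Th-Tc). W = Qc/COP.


COP = 274.9600 / 34.8810 = 7.8828
W = 17.9010 / 7.8828 = 2.2709 kW

COP = 7.8828, W = 2.2709 kW


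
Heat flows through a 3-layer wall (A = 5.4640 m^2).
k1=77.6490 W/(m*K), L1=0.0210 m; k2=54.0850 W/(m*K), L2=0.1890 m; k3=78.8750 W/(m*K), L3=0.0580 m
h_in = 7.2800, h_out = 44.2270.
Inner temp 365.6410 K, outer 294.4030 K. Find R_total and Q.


R_conv_in = 1/(7.2800*5.4640) = 0.0251
R_1 = 0.0210/(77.6490*5.4640) = 4.9496e-05
R_2 = 0.1890/(54.0850*5.4640) = 0.0006
R_3 = 0.0580/(78.8750*5.4640) = 0.0001
R_conv_out = 1/(44.2270*5.4640) = 0.0041
R_total = 0.0301 K/W
Q = 71.2380 / 0.0301 = 2366.6081 W

R_total = 0.0301 K/W, Q = 2366.6081 W


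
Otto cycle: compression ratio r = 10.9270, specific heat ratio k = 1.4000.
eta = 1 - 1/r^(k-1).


r^(k-1) = 2.6026
eta = 1 - 1/2.6026 = 0.6158 = 61.5763%

61.5763%


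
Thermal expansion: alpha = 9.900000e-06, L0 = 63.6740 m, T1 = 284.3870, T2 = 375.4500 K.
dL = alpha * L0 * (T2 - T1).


dT = 91.0630 K
dL = 9.900000e-06 * 63.6740 * 91.0630 = 0.057404 m
L_final = 63.731404 m

dL = 0.057404 m


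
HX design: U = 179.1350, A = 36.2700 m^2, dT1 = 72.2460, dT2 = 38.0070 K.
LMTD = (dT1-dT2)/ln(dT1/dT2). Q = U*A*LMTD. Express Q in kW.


LMTD = 53.3063 K
Q = 179.1350 * 36.2700 * 53.3063 = 346343.2158 W = 346.3432 kW

346.3432 kW


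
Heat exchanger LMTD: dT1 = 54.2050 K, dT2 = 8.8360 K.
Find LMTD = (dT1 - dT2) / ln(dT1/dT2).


dT1/dT2 = 6.1346
ln(dT1/dT2) = 1.8139
LMTD = 45.3690 / 1.8139 = 25.0113 K

25.0113 K


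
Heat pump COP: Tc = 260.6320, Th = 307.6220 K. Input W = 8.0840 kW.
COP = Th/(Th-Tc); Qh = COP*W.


COP = 307.6220 / 46.9900 = 6.5465
Qh = 6.5465 * 8.0840 = 52.9222 kW

COP = 6.5465, Qh = 52.9222 kW


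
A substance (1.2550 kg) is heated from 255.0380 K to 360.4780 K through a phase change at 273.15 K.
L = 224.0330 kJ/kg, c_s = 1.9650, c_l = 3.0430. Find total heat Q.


Q1 (sensible, solid) = 1.2550 * 1.9650 * 18.1120 = 44.6656 kJ
Q2 (latent) = 1.2550 * 224.0330 = 281.1614 kJ
Q3 (sensible, liquid) = 1.2550 * 3.0430 * 87.3280 = 333.5026 kJ
Q_total = 659.3295 kJ

659.3295 kJ


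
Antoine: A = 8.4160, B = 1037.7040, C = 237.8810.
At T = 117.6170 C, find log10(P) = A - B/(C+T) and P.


C+T = 355.4980
B/(C+T) = 2.9190
log10(P) = 8.4160 - 2.9190 = 5.4970
P = 10^5.4970 = 314040.0114 mmHg

314040.0114 mmHg


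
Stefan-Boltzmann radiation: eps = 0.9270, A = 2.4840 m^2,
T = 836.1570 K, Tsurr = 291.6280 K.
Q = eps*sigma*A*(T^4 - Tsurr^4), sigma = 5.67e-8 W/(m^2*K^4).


T^4 = 4.8882e+11
Tsurr^4 = 7.2330e+09
Q = 0.9270 * 5.67e-8 * 2.4840 * 4.8159e+11 = 62876.9622 W

62876.9622 W


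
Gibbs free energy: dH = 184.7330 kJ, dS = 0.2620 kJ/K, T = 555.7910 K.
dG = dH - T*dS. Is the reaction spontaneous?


T*dS = 555.7910 * 0.2620 = 145.6172 kJ
dG = 184.7330 - 145.6172 = 39.1158 kJ (non-spontaneous)

dG = 39.1158 kJ, non-spontaneous


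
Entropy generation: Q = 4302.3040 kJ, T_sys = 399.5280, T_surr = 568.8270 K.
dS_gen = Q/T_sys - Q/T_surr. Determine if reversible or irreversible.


dS_sys = 4302.3040/399.5280 = 10.7685 kJ/K
dS_surr = -4302.3040/568.8270 = -7.5635 kJ/K
dS_gen = 10.7685 - 7.5635 = 3.2050 kJ/K (irreversible)

dS_gen = 3.2050 kJ/K, irreversible


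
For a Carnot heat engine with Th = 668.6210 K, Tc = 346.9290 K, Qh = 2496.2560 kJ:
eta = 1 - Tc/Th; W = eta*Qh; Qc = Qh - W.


eta = 1 - 346.9290/668.6210 = 0.4811
W = 0.4811 * 2496.2560 = 1201.0176 kJ
Qc = 2496.2560 - 1201.0176 = 1295.2384 kJ

eta = 48.1128%, W = 1201.0176 kJ, Qc = 1295.2384 kJ


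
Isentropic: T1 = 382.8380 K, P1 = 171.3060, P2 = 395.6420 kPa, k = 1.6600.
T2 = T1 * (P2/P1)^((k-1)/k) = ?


(k-1)/k = 0.3976
(P2/P1)^exp = 1.3949
T2 = 382.8380 * 1.3949 = 534.0120 K

534.0120 K


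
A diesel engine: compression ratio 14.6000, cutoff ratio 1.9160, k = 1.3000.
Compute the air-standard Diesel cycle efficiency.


r^(k-1) = 2.2351
rc^k = 2.3287
eta = 0.5008 = 50.0790%

50.0790%


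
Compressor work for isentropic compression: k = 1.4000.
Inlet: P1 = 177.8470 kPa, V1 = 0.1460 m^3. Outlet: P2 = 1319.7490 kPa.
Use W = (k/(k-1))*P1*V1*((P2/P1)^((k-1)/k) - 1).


(k-1)/k = 0.2857
(P2/P1)^exp = 1.7730
W = 3.5000 * 177.8470 * 0.1460 * (1.7730 - 1) = 70.2463 kJ

70.2463 kJ


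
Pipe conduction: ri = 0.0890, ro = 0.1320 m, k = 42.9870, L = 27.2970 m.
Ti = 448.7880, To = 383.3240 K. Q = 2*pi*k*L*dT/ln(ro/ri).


dT = 65.4640 K
ln(ro/ri) = 0.3942
Q = 2*pi*42.9870*27.2970*65.4640 / 0.3942 = 1224491.5604 W

1224491.5604 W


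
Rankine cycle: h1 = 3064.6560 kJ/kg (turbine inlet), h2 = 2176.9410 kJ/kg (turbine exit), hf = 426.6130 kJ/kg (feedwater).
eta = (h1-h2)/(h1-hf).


W = 887.7150 kJ/kg
Q_in = 2638.0430 kJ/kg
eta = 0.3365 = 33.6505%

eta = 33.6505%


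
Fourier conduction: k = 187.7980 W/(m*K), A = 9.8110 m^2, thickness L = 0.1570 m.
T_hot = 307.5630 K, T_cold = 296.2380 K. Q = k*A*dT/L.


dT = 11.3250 K
Q = 187.7980 * 9.8110 * 11.3250 / 0.1570 = 132905.4520 W

132905.4520 W


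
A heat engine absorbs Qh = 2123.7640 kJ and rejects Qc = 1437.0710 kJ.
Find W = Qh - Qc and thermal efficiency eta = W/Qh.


W = 2123.7640 - 1437.0710 = 686.6930 kJ
eta = 686.6930 / 2123.7640 = 0.3233 = 32.3338%

W = 686.6930 kJ, eta = 32.3338%


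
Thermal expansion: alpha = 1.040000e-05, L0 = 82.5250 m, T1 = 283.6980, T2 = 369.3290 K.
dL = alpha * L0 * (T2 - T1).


dT = 85.6310 K
dL = 1.040000e-05 * 82.5250 * 85.6310 = 0.073494 m
L_final = 82.598494 m

dL = 0.073494 m


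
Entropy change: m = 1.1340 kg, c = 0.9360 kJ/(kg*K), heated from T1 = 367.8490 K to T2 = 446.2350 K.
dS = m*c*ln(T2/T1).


T2/T1 = 1.2131
ln(T2/T1) = 0.1932
dS = 1.1340 * 0.9360 * 0.1932 = 0.2050 kJ/K

0.2050 kJ/K


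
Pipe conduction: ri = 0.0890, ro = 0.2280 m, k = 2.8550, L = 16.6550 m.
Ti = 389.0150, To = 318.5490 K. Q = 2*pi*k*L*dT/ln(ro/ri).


dT = 70.4660 K
ln(ro/ri) = 0.9407
Q = 2*pi*2.8550*16.6550*70.4660 / 0.9407 = 22379.7288 W

22379.7288 W


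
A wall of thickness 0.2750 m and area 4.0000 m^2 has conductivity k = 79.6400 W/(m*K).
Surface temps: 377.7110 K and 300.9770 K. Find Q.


dT = 76.7340 K
Q = 79.6400 * 4.0000 * 76.7340 / 0.2750 = 88888.6656 W

88888.6656 W


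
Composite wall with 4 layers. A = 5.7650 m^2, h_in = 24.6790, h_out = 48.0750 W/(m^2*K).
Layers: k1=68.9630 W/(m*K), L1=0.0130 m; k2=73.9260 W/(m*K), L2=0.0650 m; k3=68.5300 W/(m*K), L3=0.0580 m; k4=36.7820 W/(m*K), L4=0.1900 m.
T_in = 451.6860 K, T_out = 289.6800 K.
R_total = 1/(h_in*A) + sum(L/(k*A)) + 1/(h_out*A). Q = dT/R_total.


R_conv_in = 1/(24.6790*5.7650) = 0.0070
R_1 = 0.0130/(68.9630*5.7650) = 3.2699e-05
R_2 = 0.0650/(73.9260*5.7650) = 0.0002
R_3 = 0.0580/(68.5300*5.7650) = 0.0001
R_4 = 0.1900/(36.7820*5.7650) = 0.0009
R_conv_out = 1/(48.0750*5.7650) = 0.0036
R_total = 0.0119 K/W
Q = 162.0060 / 0.0119 = 13654.2950 W

R_total = 0.0119 K/W, Q = 13654.2950 W


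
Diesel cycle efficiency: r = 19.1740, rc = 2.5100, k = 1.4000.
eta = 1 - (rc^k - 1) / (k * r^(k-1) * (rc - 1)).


r^(k-1) = 3.2590
rc^k = 3.6270
eta = 0.6187 = 61.8702%

61.8702%


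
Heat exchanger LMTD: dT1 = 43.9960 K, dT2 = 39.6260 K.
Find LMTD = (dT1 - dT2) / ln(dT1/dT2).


dT1/dT2 = 1.1103
ln(dT1/dT2) = 0.1046
LMTD = 4.3700 / 0.1046 = 41.7729 K

41.7729 K


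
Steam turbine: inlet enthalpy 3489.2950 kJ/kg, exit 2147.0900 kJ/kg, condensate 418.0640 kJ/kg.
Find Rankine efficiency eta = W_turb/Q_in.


W = 1342.2050 kJ/kg
Q_in = 3071.2310 kJ/kg
eta = 0.4370 = 43.7025%

eta = 43.7025%


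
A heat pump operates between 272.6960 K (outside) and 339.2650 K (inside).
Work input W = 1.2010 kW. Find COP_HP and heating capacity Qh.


COP = 339.2650 / 66.5690 = 5.0964
Qh = 5.0964 * 1.2010 = 6.1208 kW

COP = 5.0964, Qh = 6.1208 kW


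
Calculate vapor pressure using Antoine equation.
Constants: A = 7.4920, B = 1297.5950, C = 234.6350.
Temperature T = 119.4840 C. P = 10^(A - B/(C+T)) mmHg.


C+T = 354.1190
B/(C+T) = 3.6643
log10(P) = 7.4920 - 3.6643 = 3.8277
P = 10^3.8277 = 6725.2616 mmHg

6725.2616 mmHg


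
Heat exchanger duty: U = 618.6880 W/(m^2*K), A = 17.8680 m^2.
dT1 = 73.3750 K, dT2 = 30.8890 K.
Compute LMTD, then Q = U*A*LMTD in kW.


LMTD = 49.1064 K
Q = 618.6880 * 17.8680 * 49.1064 = 542856.9860 W = 542.8570 kW

542.8570 kW


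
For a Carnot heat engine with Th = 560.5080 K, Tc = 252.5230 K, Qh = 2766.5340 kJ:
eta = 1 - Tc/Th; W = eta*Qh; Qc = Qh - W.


eta = 1 - 252.5230/560.5080 = 0.5495
W = 0.5495 * 2766.5340 = 1520.1406 kJ
Qc = 2766.5340 - 1520.1406 = 1246.3934 kJ

eta = 54.9475%, W = 1520.1406 kJ, Qc = 1246.3934 kJ


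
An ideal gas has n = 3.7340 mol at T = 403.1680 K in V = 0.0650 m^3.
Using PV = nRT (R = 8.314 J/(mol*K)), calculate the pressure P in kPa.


P = nRT/V = 3.7340 * 8.314 * 403.1680 / 0.0650
= 12516.1393 / 0.0650 = 192555.9892 Pa = 192.5560 kPa

192.5560 kPa


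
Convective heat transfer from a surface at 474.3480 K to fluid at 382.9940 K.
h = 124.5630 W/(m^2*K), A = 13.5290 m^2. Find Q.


dT = 91.3540 K
Q = 124.5630 * 13.5290 * 91.3540 = 153950.9326 W

153950.9326 W


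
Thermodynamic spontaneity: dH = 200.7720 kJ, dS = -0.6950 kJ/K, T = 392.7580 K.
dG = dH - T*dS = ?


T*dS = 392.7580 * -0.6950 = -272.9668 kJ
dG = 200.7720 + 272.9668 = 473.7388 kJ (non-spontaneous)

dG = 473.7388 kJ, non-spontaneous


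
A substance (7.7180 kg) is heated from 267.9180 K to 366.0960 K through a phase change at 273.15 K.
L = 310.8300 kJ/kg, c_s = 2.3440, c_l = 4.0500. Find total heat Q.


Q1 (sensible, solid) = 7.7180 * 2.3440 * 5.2320 = 94.6521 kJ
Q2 (latent) = 7.7180 * 310.8300 = 2398.9859 kJ
Q3 (sensible, liquid) = 7.7180 * 4.0500 * 92.9460 = 2905.2968 kJ
Q_total = 5398.9348 kJ

5398.9348 kJ


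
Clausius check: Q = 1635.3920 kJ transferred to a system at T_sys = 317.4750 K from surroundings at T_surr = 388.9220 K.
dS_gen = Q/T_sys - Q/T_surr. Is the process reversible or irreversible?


dS_sys = 1635.3920/317.4750 = 5.1512 kJ/K
dS_surr = -1635.3920/388.9220 = -4.2049 kJ/K
dS_gen = 5.1512 - 4.2049 = 0.9463 kJ/K (irreversible)

dS_gen = 0.9463 kJ/K, irreversible


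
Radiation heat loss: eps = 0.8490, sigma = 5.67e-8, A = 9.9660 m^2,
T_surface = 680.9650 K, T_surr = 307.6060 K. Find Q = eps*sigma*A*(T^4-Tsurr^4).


T^4 = 2.1503e+11
Tsurr^4 = 8.9532e+09
Q = 0.8490 * 5.67e-8 * 9.9660 * 2.0608e+11 = 98864.5984 W

98864.5984 W


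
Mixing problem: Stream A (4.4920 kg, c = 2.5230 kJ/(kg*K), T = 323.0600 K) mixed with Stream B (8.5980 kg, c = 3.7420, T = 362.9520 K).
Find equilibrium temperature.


num = 15338.8556
den = 43.5070
Tf = 352.5604 K

352.5604 K


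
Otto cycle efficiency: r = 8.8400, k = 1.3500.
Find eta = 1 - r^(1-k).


r^(k-1) = 2.1442
eta = 1 - 1/2.1442 = 0.5336 = 53.3618%

53.3618%


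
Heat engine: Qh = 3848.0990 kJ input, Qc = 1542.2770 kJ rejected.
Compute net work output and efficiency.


W = 3848.0990 - 1542.2770 = 2305.8220 kJ
eta = 2305.8220 / 3848.0990 = 0.5992 = 59.9211%

W = 2305.8220 kJ, eta = 59.9211%


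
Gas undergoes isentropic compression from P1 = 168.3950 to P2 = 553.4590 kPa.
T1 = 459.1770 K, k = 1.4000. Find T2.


(k-1)/k = 0.2857
(P2/P1)^exp = 1.4049
T2 = 459.1770 * 1.4049 = 645.0966 K

645.0966 K


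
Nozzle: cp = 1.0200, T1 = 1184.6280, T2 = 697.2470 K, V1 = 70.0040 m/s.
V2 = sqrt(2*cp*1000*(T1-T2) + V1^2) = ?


dT = 487.3810 K
2*cp*1000*dT = 994257.2400
V1^2 = 4900.5600
V2 = sqrt(999157.8000) = 999.5788 m/s

999.5788 m/s


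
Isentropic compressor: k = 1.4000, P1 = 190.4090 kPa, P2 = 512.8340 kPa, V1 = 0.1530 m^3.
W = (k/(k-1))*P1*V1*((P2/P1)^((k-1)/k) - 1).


(k-1)/k = 0.2857
(P2/P1)^exp = 1.3272
W = 3.5000 * 190.4090 * 0.1530 * (1.3272 - 1) = 33.3637 kJ

33.3637 kJ


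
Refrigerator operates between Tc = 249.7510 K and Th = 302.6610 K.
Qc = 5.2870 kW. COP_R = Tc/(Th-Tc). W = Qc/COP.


COP = 249.7510 / 52.9100 = 4.7203
W = 5.2870 / 4.7203 = 1.1201 kW

COP = 4.7203, W = 1.1201 kW


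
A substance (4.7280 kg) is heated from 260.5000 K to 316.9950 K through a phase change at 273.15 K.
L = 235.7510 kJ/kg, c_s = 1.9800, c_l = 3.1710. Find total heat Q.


Q1 (sensible, solid) = 4.7280 * 1.9800 * 12.6500 = 118.4222 kJ
Q2 (latent) = 4.7280 * 235.7510 = 1114.6307 kJ
Q3 (sensible, liquid) = 4.7280 * 3.1710 * 43.8450 = 657.3456 kJ
Q_total = 1890.3986 kJ

1890.3986 kJ


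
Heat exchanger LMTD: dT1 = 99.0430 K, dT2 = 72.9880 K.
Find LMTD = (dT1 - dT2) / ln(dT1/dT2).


dT1/dT2 = 1.3570
ln(dT1/dT2) = 0.3053
LMTD = 26.0550 / 0.3053 = 85.3537 K

85.3537 K


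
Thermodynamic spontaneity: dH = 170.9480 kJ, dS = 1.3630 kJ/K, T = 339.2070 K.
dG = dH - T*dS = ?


T*dS = 339.2070 * 1.3630 = 462.3391 kJ
dG = 170.9480 - 462.3391 = -291.3911 kJ (spontaneous)

dG = -291.3911 kJ, spontaneous
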